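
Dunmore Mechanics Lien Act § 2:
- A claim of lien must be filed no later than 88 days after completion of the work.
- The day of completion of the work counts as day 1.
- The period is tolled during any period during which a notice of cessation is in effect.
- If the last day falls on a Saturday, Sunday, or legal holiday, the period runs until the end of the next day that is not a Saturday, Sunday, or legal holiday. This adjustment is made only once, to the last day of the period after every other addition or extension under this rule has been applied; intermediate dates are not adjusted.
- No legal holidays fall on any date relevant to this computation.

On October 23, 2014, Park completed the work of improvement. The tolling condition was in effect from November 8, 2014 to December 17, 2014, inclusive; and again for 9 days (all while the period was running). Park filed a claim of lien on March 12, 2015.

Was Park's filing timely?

No

Counting October 23, 2014 as day 1, day 88 is January 18, 2015.
From November 8, 2014 through December 17, 2014 inclusive is 40 days; tolling adds 40 days: January 18, 2015 + 40 days = February 27, 2015.
Tolling adds 9 days: February 27, 2015 + 9 days = March 8, 2015.
March 8, 2015 is Sunday. The next qualifying day is March 9, 2015.
The deadline is March 9, 2015; the filing on March 12, 2015 is after that date.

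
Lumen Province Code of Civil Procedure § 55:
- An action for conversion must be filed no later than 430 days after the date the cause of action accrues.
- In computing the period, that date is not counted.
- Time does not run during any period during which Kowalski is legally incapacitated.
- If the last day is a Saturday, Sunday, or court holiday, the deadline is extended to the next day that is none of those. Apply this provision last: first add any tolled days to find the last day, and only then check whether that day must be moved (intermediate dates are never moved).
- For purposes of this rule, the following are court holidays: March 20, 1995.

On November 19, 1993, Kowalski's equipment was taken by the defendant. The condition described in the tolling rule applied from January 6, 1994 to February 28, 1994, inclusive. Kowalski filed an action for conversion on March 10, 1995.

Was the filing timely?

Yes

430 days after November 19, 1993 is January 23, 1995.
From January 6, 1994 through February 28, 1994 inclusive is 54 days; tolling adds 54 days: January 23, 1995 + 54 days = March 18, 1995.
March 18, 1995 is Saturday; March 19, 1995 is Sunday; March 20, 1995 is a listed holiday. The next qualifying day is March 21, 1995.
The deadline is March 21, 1995; the filing on March 10, 1995 is on or before that date.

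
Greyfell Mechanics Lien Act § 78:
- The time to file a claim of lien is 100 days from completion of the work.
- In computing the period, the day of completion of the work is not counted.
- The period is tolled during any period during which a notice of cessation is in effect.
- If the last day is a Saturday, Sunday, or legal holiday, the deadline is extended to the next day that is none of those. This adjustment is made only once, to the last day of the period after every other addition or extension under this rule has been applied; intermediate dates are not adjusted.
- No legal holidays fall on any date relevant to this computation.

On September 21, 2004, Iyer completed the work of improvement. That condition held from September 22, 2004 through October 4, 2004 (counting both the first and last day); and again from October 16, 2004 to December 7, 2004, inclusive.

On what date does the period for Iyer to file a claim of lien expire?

100 days after September 21, 2004 is December 30, 2004.
From September 22, 2004 through October 4, 2004 inclusive is 13 days; tolling adds 13 days: December 30, 2004 + 13 days = January 12, 2005.
From October 16, 2004 through December 7, 2004 inclusive is 53 days; tolling adds 53 days: January 12, 2005 + 53 days = March 6, 2005.
March 6, 2005 is Sunday. The next qualifying day is March 7, 2005.

March 7, 2005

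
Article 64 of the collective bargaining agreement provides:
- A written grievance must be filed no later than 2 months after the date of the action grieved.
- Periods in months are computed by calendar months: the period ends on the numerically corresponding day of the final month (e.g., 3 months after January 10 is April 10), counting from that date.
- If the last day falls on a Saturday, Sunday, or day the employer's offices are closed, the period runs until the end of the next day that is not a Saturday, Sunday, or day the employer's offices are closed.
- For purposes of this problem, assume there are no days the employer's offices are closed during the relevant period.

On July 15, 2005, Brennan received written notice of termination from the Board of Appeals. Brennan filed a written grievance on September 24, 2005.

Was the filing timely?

2 months after July 15, 2005 is September 15, 2005.
September 15, 2005 is a Thursday and not a day the employer's offices are closed, so no extension applies.
The deadline is September 15, 2005; the filing on September 24, 2005 is after that date.

No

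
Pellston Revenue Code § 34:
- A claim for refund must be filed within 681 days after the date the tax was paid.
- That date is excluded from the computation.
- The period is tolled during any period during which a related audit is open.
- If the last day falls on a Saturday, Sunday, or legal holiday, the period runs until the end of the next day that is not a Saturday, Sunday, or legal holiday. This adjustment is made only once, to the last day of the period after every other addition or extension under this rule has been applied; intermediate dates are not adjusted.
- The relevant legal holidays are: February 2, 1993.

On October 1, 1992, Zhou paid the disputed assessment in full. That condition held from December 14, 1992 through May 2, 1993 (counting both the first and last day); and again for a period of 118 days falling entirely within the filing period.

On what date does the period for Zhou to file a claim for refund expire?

April 28, 1995

681 days after October 1, 1992 is August 13, 1994.
From December 14, 1992 through May 2, 1993 inclusive is 140 days; tolling adds 140 days: August 13, 1994 + 140 days = December 31, 1994.
Tolling adds 118 days: December 31, 1994 + 118 days = April 28, 1995.
April 28, 1995 is a Friday and not a legal holiday, so no extension applies.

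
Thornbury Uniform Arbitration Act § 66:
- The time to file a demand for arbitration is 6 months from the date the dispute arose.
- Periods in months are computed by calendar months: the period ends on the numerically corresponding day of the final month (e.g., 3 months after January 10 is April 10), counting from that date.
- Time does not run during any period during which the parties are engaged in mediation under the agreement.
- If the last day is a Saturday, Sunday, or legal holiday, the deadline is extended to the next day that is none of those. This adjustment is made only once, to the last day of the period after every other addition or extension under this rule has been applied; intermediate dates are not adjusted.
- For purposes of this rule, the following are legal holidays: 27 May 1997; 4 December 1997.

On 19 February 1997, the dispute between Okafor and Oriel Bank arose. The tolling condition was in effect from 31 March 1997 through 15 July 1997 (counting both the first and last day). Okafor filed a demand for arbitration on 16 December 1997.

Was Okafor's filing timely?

6 months after 19 February 1997 is August 19, 1997.
From March 31, 1997 through July 15, 1997 inclusive is 107 days; tolling adds 107 days: August 19, 1997 + 107 days = December 4, 1997.
December 4, 1997 is a listed holiday. The next qualifying day is December 5, 1997.
The deadline is December 5, 1997; the filing on December 16, 1997 is after that date.

No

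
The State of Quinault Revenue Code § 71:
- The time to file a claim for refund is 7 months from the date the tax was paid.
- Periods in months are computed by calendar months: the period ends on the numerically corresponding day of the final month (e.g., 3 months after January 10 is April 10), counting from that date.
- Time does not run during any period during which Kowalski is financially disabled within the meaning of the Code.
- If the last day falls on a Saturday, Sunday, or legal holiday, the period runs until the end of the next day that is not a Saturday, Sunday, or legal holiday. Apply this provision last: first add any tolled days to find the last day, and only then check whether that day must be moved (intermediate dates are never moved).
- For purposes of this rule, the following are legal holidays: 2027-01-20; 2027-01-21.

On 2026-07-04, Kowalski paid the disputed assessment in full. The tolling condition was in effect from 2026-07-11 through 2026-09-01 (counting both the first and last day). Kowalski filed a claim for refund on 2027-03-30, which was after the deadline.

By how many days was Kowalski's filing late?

1 day

7 months after 2026-07-04 is February 4, 2027.
From July 11, 2026 through September 1, 2026 inclusive is 53 days; tolling adds 53 days: February 4, 2027 + 53 days = March 29, 2027.
March 29, 2027 is a Monday and not a legal holiday, so no extension applies.
The deadline is March 29, 2027; from March 29, 2027 to March 30, 2027 is 1 days.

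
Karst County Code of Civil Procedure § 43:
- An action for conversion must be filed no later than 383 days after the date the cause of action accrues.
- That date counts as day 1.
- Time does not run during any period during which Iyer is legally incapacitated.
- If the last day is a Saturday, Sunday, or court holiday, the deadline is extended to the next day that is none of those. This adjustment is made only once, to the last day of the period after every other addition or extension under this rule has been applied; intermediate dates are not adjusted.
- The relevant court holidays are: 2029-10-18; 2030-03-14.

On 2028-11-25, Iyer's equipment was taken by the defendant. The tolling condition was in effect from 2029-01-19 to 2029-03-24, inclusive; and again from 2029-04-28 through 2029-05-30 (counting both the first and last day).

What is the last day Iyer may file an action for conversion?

Counting 2028-11-25 as day 1, day 383 is December 12, 2029.
From January 19, 2029 through March 24, 2029 inclusive is 65 days; tolling adds 65 days: December 12, 2029 + 65 days = February 15, 2030.
From April 28, 2029 through May 30, 2029 inclusive is 33 days; tolling adds 33 days: February 15, 2030 + 33 days = March 20, 2030.
March 20, 2030 is a Wednesday and not a court holiday, so no extension applies.

March 20, 2030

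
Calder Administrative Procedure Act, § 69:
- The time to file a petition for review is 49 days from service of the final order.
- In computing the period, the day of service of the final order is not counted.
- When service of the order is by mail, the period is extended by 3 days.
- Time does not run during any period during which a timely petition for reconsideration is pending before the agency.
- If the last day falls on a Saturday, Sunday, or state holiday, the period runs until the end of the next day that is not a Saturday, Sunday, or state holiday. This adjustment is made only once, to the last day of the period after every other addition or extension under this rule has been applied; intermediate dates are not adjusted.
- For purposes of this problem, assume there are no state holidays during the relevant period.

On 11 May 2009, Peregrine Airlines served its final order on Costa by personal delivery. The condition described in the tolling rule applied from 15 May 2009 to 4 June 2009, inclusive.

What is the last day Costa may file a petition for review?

49 days after 11 May 2009 is June 29, 2009.
Service was not by mail, so no mail extension applies.
From May 15, 2009 through June 4, 2009 inclusive is 21 days; tolling adds 21 days: June 29, 2009 + 21 days = July 20, 2009.
July 20, 2009 is a Monday and not a state holiday, so no extension applies.

July 20, 2009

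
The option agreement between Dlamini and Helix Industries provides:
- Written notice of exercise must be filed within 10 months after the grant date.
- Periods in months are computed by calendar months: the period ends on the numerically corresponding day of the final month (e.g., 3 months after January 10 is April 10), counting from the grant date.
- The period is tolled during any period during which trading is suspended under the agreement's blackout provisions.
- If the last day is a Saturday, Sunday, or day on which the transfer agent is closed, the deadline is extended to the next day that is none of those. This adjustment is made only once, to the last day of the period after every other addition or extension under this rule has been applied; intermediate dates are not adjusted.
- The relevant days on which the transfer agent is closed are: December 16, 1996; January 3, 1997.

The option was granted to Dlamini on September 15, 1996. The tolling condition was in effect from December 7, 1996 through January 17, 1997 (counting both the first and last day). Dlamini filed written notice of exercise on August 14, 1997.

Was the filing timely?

10 months after September 15, 1996 is July 15, 1997.
From December 7, 1996 through January 17, 1997 inclusive is 42 days; tolling adds 42 days: July 15, 1997 + 42 days = August 26, 1997.
August 26, 1997 is a Tuesday and not a day on which the transfer agent is closed, so no extension applies.
The deadline is August 26, 1997; the filing on August 14, 1997 is on or before that date.

Yes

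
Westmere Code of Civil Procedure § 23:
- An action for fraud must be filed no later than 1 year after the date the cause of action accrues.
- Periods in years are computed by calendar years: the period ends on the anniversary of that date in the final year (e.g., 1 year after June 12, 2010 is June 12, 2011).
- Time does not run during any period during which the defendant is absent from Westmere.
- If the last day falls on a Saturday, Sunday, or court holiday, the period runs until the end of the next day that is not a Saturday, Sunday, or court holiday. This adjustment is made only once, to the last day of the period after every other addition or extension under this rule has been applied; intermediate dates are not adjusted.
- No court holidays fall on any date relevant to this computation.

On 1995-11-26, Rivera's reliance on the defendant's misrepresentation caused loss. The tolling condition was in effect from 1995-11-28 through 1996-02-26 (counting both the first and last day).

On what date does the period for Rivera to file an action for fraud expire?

1 year after 1995-11-26 is November 26, 1996.
From November 28, 1995 through February 26, 1996 inclusive is 91 days; tolling adds 91 days: November 26, 1996 + 91 days = February 25, 1997.
February 25, 1997 is a Tuesday and not a court holiday, so no extension applies.

February 25, 1997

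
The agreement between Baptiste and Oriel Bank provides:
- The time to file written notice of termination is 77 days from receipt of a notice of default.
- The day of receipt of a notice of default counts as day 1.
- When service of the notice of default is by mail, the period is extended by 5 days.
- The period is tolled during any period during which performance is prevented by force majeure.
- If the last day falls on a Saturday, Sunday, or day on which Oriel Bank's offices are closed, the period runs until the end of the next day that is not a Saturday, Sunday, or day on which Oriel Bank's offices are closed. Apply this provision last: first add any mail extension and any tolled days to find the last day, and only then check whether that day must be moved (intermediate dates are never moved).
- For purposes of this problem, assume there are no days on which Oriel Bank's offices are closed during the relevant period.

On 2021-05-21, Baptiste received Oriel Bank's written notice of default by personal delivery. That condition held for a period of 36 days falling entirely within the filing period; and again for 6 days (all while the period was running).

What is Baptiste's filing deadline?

Counting 2021-05-21 as day 1, day 77 is August 5, 2021.
Service was not by mail, so no mail extension applies.
Tolling adds 36 days: August 5, 2021 + 36 days = September 10, 2021.
Tolling adds 6 days: September 10, 2021 + 6 days = September 16, 2021.
September 16, 2021 is a Thursday and not a day on which Oriel Bank's offices are closed, so no extension applies.

September 16, 2021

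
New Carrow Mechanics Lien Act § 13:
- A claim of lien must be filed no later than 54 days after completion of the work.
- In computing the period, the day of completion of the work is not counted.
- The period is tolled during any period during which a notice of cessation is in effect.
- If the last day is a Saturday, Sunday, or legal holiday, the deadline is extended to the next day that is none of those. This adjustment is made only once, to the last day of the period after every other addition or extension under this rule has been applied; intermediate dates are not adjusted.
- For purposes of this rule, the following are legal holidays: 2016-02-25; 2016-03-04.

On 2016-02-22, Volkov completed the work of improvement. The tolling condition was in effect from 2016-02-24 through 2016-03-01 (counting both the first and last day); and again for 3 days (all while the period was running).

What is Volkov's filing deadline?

April 26, 2016

54 days after 2016-02-22 is April 16, 2016.
From February 24, 2016 through March 1, 2016 inclusive is 7 days; tolling adds 7 days: April 16, 2016 + 7 days = April 23, 2016.
Tolling adds 3 days: April 23, 2016 + 3 days = April 26, 2016.
April 26, 2016 is a Tuesday and not a legal holiday, so no extension applies.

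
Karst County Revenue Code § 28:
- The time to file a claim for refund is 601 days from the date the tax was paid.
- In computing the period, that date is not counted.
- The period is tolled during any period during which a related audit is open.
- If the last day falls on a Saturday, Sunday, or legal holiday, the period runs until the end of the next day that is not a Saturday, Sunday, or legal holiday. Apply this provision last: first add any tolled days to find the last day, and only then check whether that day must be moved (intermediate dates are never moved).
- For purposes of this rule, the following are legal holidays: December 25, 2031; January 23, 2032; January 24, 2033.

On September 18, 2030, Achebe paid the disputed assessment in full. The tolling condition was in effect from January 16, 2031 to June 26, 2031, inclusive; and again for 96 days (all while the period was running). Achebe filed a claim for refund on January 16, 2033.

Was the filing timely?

Yes

601 days after September 18, 2030 is May 11, 2032.
From January 16, 2031 through June 26, 2031 inclusive is 162 days; tolling adds 162 days: May 11, 2032 + 162 days = October 20, 2032.
Tolling adds 96 days: October 20, 2032 + 96 days = January 24, 2033.
January 24, 2033 is a listed holiday. The next qualifying day is January 25, 2033.
The deadline is January 25, 2033; the filing on January 16, 2033 is on or before that date.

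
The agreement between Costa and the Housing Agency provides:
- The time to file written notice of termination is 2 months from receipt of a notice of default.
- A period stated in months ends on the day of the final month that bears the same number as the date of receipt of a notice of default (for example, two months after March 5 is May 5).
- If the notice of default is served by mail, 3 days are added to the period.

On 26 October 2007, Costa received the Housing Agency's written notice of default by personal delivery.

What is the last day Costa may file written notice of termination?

December 26, 2007

2 months after 26 October 2007 is December 26, 2007.
Service was not by mail, so no mail extension applies.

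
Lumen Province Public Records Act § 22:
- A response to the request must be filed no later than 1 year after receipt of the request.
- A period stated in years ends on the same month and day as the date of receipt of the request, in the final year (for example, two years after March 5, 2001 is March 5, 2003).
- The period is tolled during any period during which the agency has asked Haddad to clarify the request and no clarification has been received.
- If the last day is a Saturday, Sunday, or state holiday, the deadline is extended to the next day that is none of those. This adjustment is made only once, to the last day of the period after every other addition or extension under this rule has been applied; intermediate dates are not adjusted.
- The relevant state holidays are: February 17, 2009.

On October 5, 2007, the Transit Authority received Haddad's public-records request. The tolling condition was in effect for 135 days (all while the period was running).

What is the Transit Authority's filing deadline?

1 year after October 5, 2007 is October 5, 2008.
Tolling adds 135 days: October 5, 2008 + 135 days = February 17, 2009.
February 17, 2009 is a listed holiday. The next qualifying day is February 18, 2009.

February 18, 2009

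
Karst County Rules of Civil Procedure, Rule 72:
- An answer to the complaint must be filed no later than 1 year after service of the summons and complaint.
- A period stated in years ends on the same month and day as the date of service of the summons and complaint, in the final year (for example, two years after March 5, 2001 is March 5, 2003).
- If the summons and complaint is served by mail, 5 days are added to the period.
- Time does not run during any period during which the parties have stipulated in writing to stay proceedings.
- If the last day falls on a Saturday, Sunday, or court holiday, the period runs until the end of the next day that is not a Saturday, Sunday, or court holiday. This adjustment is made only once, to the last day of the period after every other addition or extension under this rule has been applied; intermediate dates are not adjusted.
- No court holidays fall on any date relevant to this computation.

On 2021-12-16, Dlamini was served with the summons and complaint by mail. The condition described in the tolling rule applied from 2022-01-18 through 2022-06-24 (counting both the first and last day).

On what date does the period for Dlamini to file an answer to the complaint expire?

May 29, 2023

1 year after 2021-12-16 is December 16, 2022.
Service was by mail, adding 5 days: December 16, 2022 + 5 days = December 21, 2022.
From January 18, 2022 through June 24, 2022 inclusive is 158 days; tolling adds 158 days: December 21, 2022 + 158 days = May 28, 2023.
May 28, 2023 is Sunday. The next qualifying day is May 29, 2023.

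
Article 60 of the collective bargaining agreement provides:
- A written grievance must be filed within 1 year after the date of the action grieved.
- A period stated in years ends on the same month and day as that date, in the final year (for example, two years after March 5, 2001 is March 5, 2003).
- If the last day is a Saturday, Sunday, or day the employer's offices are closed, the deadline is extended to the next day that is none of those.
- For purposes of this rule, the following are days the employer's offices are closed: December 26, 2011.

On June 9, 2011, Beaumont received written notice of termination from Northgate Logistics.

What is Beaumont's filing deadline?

June 11, 2012

1 year after June 9, 2011 is June 9, 2012.
June 9, 2012 is Saturday; June 10, 2012 is Sunday. The next qualifying day is June 11, 2012.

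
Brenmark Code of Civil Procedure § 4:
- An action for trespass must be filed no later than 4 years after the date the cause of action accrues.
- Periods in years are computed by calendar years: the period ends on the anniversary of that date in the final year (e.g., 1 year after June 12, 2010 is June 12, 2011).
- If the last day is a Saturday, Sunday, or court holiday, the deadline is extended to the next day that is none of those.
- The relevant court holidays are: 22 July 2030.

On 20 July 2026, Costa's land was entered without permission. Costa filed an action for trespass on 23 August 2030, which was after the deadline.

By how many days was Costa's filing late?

4 years after 20 July 2026 is July 20, 2030.
July 20, 2030 is Saturday; July 21, 2030 is Sunday; July 22, 2030 is a listed holiday. The next qualifying day is July 23, 2030.
The deadline is July 23, 2030; from July 23, 2030 to August 23, 2030 is 31 days.

31 days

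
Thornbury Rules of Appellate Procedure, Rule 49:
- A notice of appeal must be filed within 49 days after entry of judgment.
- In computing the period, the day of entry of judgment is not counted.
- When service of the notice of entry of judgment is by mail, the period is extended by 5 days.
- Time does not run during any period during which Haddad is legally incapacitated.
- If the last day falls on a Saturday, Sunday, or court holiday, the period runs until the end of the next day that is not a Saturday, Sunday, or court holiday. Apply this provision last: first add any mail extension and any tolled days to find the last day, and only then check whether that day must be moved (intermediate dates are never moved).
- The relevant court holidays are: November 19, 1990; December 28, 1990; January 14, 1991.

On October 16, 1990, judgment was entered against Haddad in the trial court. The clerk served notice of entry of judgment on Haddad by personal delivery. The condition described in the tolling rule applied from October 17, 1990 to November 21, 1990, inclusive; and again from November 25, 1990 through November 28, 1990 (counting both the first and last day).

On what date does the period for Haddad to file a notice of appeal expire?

January 15, 1991

49 days after October 16, 1990 is December 4, 1990.
Service was not by mail, so no mail extension applies.
From October 17, 1990 through November 21, 1990 inclusive is 36 days; tolling adds 36 days: December 4, 1990 + 36 days = January 9, 1991.
From November 25, 1990 through November 28, 1990 inclusive is 4 days; tolling adds 4 days: January 9, 1991 + 4 days = January 13, 1991.
January 13, 1991 is Sunday; January 14, 1991 is a listed holiday. The next qualifying day is January 15, 1991.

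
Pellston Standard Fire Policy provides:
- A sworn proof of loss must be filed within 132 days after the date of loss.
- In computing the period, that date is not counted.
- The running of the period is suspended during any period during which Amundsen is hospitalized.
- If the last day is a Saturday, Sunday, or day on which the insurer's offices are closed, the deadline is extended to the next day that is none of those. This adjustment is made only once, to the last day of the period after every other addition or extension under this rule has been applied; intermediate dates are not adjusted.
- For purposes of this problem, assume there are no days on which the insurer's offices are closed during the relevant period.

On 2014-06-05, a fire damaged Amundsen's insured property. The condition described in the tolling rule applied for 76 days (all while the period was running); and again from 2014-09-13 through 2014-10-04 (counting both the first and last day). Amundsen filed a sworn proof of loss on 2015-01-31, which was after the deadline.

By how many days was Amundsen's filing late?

10 days

132 days after 2014-06-05 is October 15, 2014.
Tolling adds 76 days: October 15, 2014 + 76 days = December 30, 2014.
From September 13, 2014 through October 4, 2014 inclusive is 22 days; tolling adds 22 days: December 30, 2014 + 22 days = January 21, 2015.
January 21, 2015 is a Wednesday and not a day on which the insurer's offices are closed, so no extension applies.
The deadline is January 21, 2015; from January 21, 2015 to January 31, 2015 is 10 days.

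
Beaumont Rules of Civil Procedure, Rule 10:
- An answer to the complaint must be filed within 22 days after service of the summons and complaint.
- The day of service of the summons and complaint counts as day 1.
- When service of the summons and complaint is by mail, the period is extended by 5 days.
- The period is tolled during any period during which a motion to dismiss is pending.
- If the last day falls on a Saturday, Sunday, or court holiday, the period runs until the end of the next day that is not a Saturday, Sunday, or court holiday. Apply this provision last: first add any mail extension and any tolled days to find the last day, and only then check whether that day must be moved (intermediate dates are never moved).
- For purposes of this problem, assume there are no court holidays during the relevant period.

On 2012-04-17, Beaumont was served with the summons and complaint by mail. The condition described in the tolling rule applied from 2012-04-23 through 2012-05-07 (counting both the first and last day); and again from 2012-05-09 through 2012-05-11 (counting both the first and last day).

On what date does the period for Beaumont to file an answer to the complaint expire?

May 31, 2012

Counting 2012-04-17 as day 1, day 22 is May 8, 2012.
Service was by mail, adding 5 days: May 8, 2012 + 5 days = May 13, 2012.
From April 23, 2012 through May 7, 2012 inclusive is 15 days; tolling adds 15 days: May 13, 2012 + 15 days = May 28, 2012.
From May 9, 2012 through May 11, 2012 inclusive is 3 days; tolling adds 3 days: May 28, 2012 + 3 days = May 31, 2012.
May 31, 2012 is a Thursday and not a court holiday, so no extension applies.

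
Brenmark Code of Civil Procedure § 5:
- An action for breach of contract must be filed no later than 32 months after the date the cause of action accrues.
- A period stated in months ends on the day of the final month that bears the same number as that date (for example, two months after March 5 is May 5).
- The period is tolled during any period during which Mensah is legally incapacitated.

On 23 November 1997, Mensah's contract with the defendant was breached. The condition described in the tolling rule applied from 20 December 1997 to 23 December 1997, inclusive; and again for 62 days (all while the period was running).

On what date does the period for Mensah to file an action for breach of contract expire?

32 months after 23 November 1997 is July 23, 2000.
From December 20, 1997 through December 23, 1997 inclusive is 4 days; tolling adds 4 days: July 23, 2000 + 4 days = July 27, 2000.
Tolling adds 62 days: July 27, 2000 + 62 days = September 27, 2000.

September 27, 2000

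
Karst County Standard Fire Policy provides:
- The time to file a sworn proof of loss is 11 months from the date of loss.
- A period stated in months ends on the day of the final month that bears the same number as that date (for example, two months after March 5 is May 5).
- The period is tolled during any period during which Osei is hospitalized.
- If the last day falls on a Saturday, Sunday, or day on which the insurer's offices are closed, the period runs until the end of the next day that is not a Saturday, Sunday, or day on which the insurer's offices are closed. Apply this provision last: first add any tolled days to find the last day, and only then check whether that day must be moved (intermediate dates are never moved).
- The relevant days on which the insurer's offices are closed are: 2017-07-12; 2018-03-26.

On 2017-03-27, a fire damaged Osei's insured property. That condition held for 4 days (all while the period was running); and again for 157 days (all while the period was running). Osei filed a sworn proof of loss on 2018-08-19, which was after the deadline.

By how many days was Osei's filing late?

11 months after 2017-03-27 is February 27, 2018.
Tolling adds 4 days: February 27, 2018 + 4 days = March 3, 2018.
Tolling adds 157 days: March 3, 2018 + 157 days = August 7, 2018.
August 7, 2018 is a Tuesday and not a day on which the insurer's offices are closed, so no extension applies.
The deadline is August 7, 2018; from August 7, 2018 to August 19, 2018 is 12 days.

12 days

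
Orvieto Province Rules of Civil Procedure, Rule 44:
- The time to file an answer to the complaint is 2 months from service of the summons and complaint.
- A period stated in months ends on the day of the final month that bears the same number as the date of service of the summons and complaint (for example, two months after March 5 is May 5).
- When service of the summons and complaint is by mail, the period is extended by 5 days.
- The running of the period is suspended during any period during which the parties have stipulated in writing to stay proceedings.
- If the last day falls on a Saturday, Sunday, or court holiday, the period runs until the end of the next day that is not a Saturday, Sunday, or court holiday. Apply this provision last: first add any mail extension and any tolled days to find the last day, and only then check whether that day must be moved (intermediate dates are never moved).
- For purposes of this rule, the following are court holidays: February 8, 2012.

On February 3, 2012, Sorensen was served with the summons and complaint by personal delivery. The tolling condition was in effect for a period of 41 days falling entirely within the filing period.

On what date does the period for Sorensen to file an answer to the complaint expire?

2 months after February 3, 2012 is April 3, 2012.
Service was not by mail, so no mail extension applies.
Tolling adds 41 days: April 3, 2012 + 41 days = May 14, 2012.
May 14, 2012 is a Monday and not a court holiday, so no extension applies.

May 14, 2012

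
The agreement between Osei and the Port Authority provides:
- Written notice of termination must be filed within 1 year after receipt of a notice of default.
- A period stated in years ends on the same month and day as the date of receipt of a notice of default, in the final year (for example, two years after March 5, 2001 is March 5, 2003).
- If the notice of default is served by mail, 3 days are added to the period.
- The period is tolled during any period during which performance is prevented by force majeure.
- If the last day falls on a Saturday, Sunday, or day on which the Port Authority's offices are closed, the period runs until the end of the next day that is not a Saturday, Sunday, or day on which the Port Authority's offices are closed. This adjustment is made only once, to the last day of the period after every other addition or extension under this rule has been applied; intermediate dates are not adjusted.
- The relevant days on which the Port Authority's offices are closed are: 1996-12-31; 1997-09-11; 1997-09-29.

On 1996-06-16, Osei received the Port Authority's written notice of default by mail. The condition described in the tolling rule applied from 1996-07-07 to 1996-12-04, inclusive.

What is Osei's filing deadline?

November 17, 1997

1 year after 1996-06-16 is June 16, 1997.
Service was by mail, adding 3 days: June 16, 1997 + 3 days = June 19, 1997.
From July 7, 1996 through December 4, 1996 inclusive is 151 days; tolling adds 151 days: June 19, 1997 + 151 days = November 17, 1997.
November 17, 1997 is a Monday and not a day on which the Port Authority's offices are closed, so no extension applies.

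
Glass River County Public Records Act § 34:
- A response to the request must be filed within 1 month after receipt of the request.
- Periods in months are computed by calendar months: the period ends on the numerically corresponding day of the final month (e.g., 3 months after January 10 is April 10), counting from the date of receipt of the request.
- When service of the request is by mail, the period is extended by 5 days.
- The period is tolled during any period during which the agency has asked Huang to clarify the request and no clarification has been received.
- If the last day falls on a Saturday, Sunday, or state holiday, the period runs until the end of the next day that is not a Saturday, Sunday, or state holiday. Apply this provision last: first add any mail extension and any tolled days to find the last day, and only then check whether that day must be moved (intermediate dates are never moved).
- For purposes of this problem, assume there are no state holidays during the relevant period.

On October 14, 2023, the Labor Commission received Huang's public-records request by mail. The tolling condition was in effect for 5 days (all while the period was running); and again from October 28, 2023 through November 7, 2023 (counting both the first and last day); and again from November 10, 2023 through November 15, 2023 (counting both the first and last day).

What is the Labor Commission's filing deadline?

December 11, 2023

1 month after October 14, 2023 is November 14, 2023.
Service was by mail, adding 5 days: November 14, 2023 + 5 days = November 19, 2023.
Tolling adds 5 days: November 19, 2023 + 5 days = November 24, 2023.
From October 28, 2023 through November 7, 2023 inclusive is 11 days; tolling adds 11 days: November 24, 2023 + 11 days = December 5, 2023.
From November 10, 2023 through November 15, 2023 inclusive is 6 days; tolling adds 6 days: December 5, 2023 + 6 days = December 11, 2023.
December 11, 2023 is a Monday and not a state holiday, so no extension applies.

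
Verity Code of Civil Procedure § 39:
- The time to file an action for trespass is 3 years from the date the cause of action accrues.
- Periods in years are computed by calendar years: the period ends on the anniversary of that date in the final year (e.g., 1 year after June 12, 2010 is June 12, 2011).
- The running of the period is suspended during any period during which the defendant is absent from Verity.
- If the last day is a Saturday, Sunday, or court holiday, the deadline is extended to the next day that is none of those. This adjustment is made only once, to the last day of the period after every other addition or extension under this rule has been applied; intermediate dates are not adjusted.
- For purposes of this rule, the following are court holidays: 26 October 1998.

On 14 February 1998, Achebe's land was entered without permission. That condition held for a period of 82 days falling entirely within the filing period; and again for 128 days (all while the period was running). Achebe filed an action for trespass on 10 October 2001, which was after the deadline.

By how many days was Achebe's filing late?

28 days

3 years after 14 February 1998 is February 14, 2001.
Tolling adds 82 days: February 14, 2001 + 82 days = May 7, 2001.
Tolling adds 128 days: May 7, 2001 + 128 days = September 12, 2001.
September 12, 2001 is a Wednesday and not a court holiday, so no extension applies.
The deadline is September 12, 2001; from September 12, 2001 to October 10, 2001 is 28 days.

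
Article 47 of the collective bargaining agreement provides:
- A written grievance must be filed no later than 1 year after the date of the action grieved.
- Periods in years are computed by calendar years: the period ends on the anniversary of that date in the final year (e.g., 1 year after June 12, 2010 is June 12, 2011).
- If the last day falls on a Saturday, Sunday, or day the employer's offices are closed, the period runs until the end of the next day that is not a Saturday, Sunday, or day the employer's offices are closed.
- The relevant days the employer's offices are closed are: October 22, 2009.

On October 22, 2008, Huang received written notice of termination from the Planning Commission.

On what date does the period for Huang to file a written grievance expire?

October 23, 2009

1 year after October 22, 2008 is October 22, 2009.
October 22, 2009 is a listed holiday. The next qualifying day is October 23, 2009.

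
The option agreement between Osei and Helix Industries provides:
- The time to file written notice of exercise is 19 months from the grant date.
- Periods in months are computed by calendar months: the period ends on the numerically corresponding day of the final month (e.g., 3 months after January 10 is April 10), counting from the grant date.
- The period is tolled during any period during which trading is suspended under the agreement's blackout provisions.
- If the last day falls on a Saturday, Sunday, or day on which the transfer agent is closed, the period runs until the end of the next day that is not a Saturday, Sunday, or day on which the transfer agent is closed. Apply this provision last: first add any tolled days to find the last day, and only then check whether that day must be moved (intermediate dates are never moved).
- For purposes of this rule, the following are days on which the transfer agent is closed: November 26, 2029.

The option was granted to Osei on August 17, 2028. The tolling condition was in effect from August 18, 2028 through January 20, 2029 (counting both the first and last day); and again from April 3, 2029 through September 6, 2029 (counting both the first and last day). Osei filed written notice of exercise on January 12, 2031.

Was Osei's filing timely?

19 months after August 17, 2028 is March 17, 2030.
From August 18, 2028 through January 20, 2029 inclusive is 156 days; tolling adds 156 days: March 17, 2030 + 156 days = August 20, 2030.
From April 3, 2029 through September 6, 2029 inclusive is 157 days; tolling adds 157 days: August 20, 2030 + 157 days = January 24, 2031.
January 24, 2031 is a Friday and not a day on which the transfer agent is closed, so no extension applies.
The deadline is January 24, 2031; the filing on January 12, 2031 is on or before that date.

Yes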